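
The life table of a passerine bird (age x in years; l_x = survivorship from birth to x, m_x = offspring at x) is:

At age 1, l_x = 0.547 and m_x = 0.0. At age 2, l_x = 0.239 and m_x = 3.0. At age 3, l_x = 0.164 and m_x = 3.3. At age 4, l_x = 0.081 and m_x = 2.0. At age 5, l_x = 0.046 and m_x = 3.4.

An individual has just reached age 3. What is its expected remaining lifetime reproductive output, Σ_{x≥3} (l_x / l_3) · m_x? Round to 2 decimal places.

5.24

l_3 = 0.164. Conditional survival from age 3 to x is l_x / l_3.
  x=3: (0.164/0.164) × 3.3 = 3.3000
  x=4: (0.081/0.164) × 2.0 = 0.9878
  x=5: (0.046/0.164) × 3.4 = 0.9537
Sum = 3.3000 + 0.9878 + 0.9537 = 5.2415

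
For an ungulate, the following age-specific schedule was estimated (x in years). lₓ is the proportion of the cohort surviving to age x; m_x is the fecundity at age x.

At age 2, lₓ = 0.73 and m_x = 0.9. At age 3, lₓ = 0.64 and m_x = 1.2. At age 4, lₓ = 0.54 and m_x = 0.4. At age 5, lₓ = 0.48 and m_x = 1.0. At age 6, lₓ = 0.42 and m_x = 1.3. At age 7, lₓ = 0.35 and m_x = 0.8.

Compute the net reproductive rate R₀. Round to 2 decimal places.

2.95

R₀ = Σ lₓ m_x:
  age 2: 0.73 × 0.9 = 0.6570
  age 3: 0.64 × 1.2 = 0.7680
  age 4: 0.54 × 0.4 = 0.2160
  age 5: 0.48 × 1.0 = 0.4800
  age 6: 0.42 × 1.3 = 0.5460
  age 7: 0.35 × 0.8 = 0.2800
R₀ = 0.6570 + 0.7680 + 0.2160 + 0.4800 + 0.5460 + 0.2800 = 2.9470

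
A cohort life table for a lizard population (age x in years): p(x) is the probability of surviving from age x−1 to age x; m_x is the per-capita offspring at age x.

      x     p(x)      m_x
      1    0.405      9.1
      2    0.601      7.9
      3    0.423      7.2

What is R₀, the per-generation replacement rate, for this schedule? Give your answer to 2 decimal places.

6.35

Survivorship from birth: l_x = p_1·p_2·…·p_x.
  l_1 = 0.40500
  l_2 = 0.24341
  l_3 = 0.10296
R₀ = Σ l_x m_x:
  age 1: 0.40500 × 9.1 = 3.6855
  age 2: 0.24341 × 7.9 = 1.9229
  age 3: 0.10296 × 7.2 = 0.7413
R₀ = 3.6855 + 1.9229 + 0.7413 = 6.3498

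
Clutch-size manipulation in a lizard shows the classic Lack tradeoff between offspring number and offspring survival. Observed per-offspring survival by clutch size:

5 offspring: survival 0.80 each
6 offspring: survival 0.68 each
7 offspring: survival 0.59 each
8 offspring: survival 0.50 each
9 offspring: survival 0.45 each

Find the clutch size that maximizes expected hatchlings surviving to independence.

7

Expected hatchlings surviving to independence = c × s(c):
  c=5: 5 × 0.80 = 4.000
  c=6: 6 × 0.68 = 4.080
  c=7: 7 × 0.59 = 4.130
  c=8: 8 × 0.50 = 4.000
  c=9: 9 × 0.45 = 4.050
Maximum at c = 7 (4.130 hatchlings surviving to independence).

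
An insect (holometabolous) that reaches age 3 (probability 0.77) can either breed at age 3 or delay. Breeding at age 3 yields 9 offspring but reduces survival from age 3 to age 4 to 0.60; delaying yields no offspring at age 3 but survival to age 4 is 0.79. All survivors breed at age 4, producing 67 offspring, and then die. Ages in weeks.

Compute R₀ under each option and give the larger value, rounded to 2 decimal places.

breed at age 3: R₀ = 0.77 × (9 + 0.60 × 67) = 0.77 × 49.2000 = 37.8840
delay to age 4: R₀ = 0.77 × (0.79 × 67) = 0.77 × 52.9300 = 40.7561
Higher: delay to age 4 (40.7561).

40.76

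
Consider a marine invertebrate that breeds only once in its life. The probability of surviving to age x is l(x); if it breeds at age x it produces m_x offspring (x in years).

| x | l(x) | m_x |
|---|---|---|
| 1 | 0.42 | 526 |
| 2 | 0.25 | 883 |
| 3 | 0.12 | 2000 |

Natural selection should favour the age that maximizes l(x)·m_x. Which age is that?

3

Expected offspring if breeding at age x = l(x) × m_x:
  age 1: 0.42 × 526 = 220.920
  age 2: 0.25 × 883 = 220.750
  age 3: 0.12 × 2000 = 240.000
Maximum at age 3 (240.000).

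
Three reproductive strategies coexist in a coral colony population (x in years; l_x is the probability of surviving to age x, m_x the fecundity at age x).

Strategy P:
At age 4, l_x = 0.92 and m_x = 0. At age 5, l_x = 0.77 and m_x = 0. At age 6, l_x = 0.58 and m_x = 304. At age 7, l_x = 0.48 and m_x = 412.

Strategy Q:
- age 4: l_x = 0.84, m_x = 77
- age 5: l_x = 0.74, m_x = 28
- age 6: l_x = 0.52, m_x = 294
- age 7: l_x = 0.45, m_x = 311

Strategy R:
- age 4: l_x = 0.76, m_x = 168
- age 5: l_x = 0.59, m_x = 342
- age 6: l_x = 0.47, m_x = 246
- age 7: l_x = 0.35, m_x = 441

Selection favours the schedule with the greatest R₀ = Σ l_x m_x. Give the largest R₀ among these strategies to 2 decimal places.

Strategy P: R₀ = 0.92×0 + 0.77×0 + 0.58×304 + 0.48×412 = 374.0800
Strategy Q: R₀ = 0.84×77 + 0.74×28 + 0.52×294 + 0.45×311 = 378.2300
Strategy R: R₀ = 0.76×168 + 0.59×342 + 0.47×246 + 0.35×441 = 599.4300
Highest R₀: strategy R with 599.4300.

599.43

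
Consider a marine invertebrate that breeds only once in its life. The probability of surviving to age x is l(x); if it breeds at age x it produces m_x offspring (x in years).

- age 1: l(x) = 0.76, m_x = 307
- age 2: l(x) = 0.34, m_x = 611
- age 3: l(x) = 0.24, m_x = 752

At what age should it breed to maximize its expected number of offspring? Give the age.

1

Expected offspring if breeding at age x = l(x) × m_x:
  age 1: 0.76 × 307 = 233.320
  age 2: 0.34 × 611 = 207.740
  age 3: 0.24 × 752 = 180.480
Maximum at age 1 (233.320).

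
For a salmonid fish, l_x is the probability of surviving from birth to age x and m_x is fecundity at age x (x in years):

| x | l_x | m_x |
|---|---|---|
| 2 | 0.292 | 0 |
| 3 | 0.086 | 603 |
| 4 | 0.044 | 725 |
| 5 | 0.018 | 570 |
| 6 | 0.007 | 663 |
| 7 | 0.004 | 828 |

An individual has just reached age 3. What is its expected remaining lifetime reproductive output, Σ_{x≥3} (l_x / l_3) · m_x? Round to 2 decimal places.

1185.71

l_3 = 0.086. Conditional survival from age 3 to x is l_x / l_3.
  x=3: (0.086/0.086) × 603 = 603.0000
  x=4: (0.044/0.086) × 725 = 370.9302
  x=5: (0.018/0.086) × 570 = 119.3023
  x=6: (0.007/0.086) × 663 = 53.9651
  x=7: (0.004/0.086) × 828 = 38.5116
Sum = 603.0000 + 370.9302 + 119.3023 + 53.9651 + 38.5116 = 1185.7093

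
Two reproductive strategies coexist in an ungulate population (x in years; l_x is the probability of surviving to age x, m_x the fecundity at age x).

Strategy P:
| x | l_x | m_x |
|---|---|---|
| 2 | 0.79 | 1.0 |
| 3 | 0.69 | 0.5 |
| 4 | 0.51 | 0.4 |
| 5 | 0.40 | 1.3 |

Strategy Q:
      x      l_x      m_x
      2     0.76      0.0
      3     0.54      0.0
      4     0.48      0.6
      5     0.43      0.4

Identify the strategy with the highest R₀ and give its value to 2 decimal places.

Strategy P: R₀ = 0.79×1.0 + 0.69×0.5 + 0.51×0.4 + 0.40×1.3 = 1.8590
Strategy Q: R₀ = 0.76×0.0 + 0.54×0.0 + 0.48×0.6 + 0.43×0.4 = 0.4600
Highest R₀: strategy P with 1.8590.

1.86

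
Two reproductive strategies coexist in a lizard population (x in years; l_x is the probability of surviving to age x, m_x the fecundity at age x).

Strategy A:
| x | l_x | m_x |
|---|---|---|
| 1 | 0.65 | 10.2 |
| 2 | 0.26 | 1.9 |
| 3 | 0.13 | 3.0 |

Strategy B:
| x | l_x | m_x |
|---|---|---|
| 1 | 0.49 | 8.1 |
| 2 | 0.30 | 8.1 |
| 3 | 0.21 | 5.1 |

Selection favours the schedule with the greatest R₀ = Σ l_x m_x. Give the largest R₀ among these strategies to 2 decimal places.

7.51

Strategy A: R₀ = 0.65×10.2 + 0.26×1.9 + 0.13×3.0 = 7.5140
Strategy B: R₀ = 0.49×8.1 + 0.30×8.1 + 0.21×5.1 = 7.4700
Highest R₀: strategy A with 7.5140.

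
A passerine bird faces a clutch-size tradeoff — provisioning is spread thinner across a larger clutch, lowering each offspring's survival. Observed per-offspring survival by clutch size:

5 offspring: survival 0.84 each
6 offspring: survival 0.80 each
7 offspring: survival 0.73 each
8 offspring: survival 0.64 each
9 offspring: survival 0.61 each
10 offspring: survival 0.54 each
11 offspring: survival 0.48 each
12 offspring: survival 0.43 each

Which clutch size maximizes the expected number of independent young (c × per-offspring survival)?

Expected independent young = c × s(c):
  c=5: 5 × 0.84 = 4.200
  c=6: 6 × 0.80 = 4.800
  c=7: 7 × 0.73 = 5.110
  c=8: 8 × 0.64 = 5.120
  c=9: 9 × 0.61 = 5.490
  c=10: 10 × 0.54 = 5.400
  c=11: 11 × 0.48 = 5.280
  c=12: 12 × 0.43 = 5.160
Maximum at c = 9 (5.490 independent young).

9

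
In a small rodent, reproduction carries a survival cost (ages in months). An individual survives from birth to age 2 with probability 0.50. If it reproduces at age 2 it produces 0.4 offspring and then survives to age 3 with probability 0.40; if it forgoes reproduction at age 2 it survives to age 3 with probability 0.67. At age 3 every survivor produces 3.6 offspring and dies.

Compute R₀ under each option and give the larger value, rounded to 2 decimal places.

1.21

breed at age 2: R₀ = 0.50 × (0.4 + 0.40 × 3.6) = 0.50 × 1.8400 = 0.9200
delay to age 3: R₀ = 0.50 × (0.67 × 3.6) = 0.50 × 2.4120 = 1.2060
Higher: delay to age 3 (1.2060).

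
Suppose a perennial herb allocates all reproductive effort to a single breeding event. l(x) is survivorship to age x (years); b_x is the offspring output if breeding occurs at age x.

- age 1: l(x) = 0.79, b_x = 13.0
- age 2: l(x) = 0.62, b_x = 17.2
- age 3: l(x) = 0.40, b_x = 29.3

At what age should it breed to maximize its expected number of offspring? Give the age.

Expected offspring if breeding at age x = l(x) × b_x:
  age 1: 0.79 × 13.0 = 10.270
  age 2: 0.62 × 17.2 = 10.664
  age 3: 0.40 × 29.3 = 11.720
Maximum at age 3 (11.720).

3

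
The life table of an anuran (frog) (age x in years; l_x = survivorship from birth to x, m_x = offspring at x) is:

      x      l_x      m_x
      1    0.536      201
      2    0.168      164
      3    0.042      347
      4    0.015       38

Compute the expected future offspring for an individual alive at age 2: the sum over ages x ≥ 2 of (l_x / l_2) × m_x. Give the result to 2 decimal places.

254.14

l_2 = 0.168. Conditional survival from age 2 to x is l_x / l_2.
  x=2: (0.168/0.168) × 164 = 164.0000
  x=3: (0.042/0.168) × 347 = 86.7500
  x=4: (0.015/0.168) × 38 = 3.3929
Sum = 164.0000 + 86.7500 + 3.3929 = 254.1429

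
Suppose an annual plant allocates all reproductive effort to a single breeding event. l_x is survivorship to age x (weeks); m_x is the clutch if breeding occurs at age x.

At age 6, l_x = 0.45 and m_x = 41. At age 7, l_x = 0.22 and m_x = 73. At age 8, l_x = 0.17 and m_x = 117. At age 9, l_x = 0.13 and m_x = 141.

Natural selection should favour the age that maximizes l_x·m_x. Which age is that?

8

Expected offspring if breeding at age x = l_x × m_x:
  age 6: 0.45 × 41 = 18.450
  age 7: 0.22 × 73 = 16.060
  age 8: 0.17 × 117 = 19.890
  age 9: 0.13 × 141 = 18.330
Maximum at age 8 (19.890).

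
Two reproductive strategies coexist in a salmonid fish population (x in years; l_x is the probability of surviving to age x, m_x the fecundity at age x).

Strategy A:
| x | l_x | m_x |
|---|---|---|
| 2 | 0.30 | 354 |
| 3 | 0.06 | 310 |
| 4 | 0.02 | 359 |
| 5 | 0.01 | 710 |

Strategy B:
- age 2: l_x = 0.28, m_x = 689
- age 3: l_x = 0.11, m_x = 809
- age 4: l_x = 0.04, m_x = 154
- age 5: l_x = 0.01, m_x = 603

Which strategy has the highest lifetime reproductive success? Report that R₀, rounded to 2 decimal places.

294.10

Strategy A: R₀ = 0.30×354 + 0.06×310 + 0.02×359 + 0.01×710 = 139.0800
Strategy B: R₀ = 0.28×689 + 0.11×809 + 0.04×154 + 0.01×603 = 294.1000
Highest R₀: strategy B with 294.1000.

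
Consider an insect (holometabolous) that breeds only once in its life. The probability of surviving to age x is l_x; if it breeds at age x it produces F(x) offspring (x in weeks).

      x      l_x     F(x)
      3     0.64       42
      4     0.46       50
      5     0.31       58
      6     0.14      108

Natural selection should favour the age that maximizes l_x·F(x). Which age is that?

Expected offspring if breeding at age x = l_x × F(x):
  age 3: 0.64 × 42 = 26.880
  age 4: 0.46 × 50 = 23.000
  age 5: 0.31 × 58 = 17.980
  age 6: 0.14 × 108 = 15.120
Maximum at age 3 (26.880).

3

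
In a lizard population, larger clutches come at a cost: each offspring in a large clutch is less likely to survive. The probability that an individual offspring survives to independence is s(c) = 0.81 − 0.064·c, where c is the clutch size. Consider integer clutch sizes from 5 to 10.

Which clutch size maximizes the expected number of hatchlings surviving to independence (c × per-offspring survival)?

Expected hatchlings surviving to independence = c × s(c):
  c=5: 5 × 0.490 = 2.450
  c=6: 6 × 0.426 = 2.556
  c=7: 7 × 0.362 = 2.534
  c=8: 8 × 0.298 = 2.384
  c=9: 9 × 0.234 = 2.106
  c=10: 10 × 0.170 = 1.700
Maximum at c = 6 (2.556 hatchlings surviving to independence).

6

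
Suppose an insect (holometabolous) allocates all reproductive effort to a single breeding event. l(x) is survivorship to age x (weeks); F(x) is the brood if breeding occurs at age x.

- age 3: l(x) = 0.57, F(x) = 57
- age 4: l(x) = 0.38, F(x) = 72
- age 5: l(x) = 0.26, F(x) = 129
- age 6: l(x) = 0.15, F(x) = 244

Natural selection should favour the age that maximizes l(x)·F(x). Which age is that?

6

Expected offspring if breeding at age x = l(x) × F(x):
  age 3: 0.57 × 57 = 32.490
  age 4: 0.38 × 72 = 27.360
  age 5: 0.26 × 129 = 33.540
  age 6: 0.15 × 244 = 36.600
Maximum at age 6 (36.600).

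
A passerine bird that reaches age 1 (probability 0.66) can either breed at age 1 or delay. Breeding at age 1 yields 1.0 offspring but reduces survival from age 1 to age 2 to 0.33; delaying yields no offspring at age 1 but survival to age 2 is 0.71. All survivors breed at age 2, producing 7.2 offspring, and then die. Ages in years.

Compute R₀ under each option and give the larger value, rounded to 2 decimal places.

breed at age 1: R₀ = 0.66 × (1.0 + 0.33 × 7.2) = 0.66 × 3.3760 = 2.2282
delay to age 2: R₀ = 0.66 × (0.71 × 7.2) = 0.66 × 5.1120 = 3.3739
Higher: delay to age 2 (3.3739).

3.37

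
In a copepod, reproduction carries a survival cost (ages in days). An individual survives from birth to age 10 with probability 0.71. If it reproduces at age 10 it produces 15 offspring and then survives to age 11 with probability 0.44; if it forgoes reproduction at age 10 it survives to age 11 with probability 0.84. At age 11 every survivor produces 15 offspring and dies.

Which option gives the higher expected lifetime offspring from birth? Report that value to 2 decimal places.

breed at age 10: R₀ = 0.71 × (15 + 0.44 × 15) = 0.71 × 21.6000 = 15.3360
delay to age 11: R₀ = 0.71 × (0.84 × 15) = 0.71 × 12.6000 = 8.9460
Higher: breed at age 10 (15.3360).

15.34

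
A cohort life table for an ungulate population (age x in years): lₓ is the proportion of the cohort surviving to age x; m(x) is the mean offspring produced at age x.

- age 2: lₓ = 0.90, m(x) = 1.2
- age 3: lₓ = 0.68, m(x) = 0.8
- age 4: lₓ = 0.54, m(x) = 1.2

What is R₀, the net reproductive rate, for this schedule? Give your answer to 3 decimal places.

R₀ = Σ lₓ m(x):
  age 2: 0.90 × 1.2 = 1.0800
  age 3: 0.68 × 0.8 = 0.5440
  age 4: 0.54 × 1.2 = 0.6480
R₀ = 1.0800 + 0.5440 + 0.6480 = 2.2720

2.272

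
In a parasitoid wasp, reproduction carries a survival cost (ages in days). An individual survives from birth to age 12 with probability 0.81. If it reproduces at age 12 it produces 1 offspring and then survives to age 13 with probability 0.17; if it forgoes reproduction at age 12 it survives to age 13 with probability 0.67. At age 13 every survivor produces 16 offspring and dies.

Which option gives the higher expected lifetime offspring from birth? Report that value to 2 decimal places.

8.68

breed at age 12: R₀ = 0.81 × (1 + 0.17 × 16) = 0.81 × 3.7200 = 3.0132
delay to age 13: R₀ = 0.81 × (0.67 × 16) = 0.81 × 10.7200 = 8.6832
Higher: delay to age 13 (8.6832).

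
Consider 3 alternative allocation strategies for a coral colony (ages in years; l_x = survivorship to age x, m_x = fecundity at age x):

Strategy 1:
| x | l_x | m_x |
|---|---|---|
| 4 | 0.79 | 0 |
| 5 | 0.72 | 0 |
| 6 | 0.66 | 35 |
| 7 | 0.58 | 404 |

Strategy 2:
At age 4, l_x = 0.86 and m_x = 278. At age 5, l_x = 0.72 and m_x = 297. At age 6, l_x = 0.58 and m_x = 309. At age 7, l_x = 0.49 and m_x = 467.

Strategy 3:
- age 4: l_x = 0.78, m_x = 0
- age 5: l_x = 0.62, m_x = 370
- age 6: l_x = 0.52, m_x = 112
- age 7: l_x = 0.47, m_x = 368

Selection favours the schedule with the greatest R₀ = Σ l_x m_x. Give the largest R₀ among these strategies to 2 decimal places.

860.97

Strategy 1: R₀ = 0.79×0 + 0.72×0 + 0.66×35 + 0.58×404 = 257.4200
Strategy 2: R₀ = 0.86×278 + 0.72×297 + 0.58×309 + 0.49×467 = 860.9700
Strategy 3: R₀ = 0.78×0 + 0.62×370 + 0.52×112 + 0.47×368 = 460.6000
Highest R₀: strategy 2 with 860.9700.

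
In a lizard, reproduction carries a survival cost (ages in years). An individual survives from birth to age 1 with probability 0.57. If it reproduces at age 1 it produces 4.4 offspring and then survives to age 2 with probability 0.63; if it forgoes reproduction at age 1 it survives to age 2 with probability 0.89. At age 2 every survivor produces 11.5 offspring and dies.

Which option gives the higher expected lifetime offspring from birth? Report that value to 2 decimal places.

6.64

breed at age 1: R₀ = 0.57 × (4.4 + 0.63 × 11.5) = 0.57 × 11.6450 = 6.6376
delay to age 2: R₀ = 0.57 × (0.89 × 11.5) = 0.57 × 10.2350 = 5.8339
Higher: breed at age 1 (6.6376).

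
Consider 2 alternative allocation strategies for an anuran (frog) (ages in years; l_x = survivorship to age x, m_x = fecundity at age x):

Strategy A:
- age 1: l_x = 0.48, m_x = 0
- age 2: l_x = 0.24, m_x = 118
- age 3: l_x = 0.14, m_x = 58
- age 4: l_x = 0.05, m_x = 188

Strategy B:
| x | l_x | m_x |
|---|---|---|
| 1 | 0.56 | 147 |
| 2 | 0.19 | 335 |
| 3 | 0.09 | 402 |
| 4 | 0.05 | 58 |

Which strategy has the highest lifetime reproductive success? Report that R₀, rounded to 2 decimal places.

Strategy A: R₀ = 0.48×0 + 0.24×118 + 0.14×58 + 0.05×188 = 45.8400
Strategy B: R₀ = 0.56×147 + 0.19×335 + 0.09×402 + 0.05×58 = 185.0500
Highest R₀: strategy B with 185.0500.

185.05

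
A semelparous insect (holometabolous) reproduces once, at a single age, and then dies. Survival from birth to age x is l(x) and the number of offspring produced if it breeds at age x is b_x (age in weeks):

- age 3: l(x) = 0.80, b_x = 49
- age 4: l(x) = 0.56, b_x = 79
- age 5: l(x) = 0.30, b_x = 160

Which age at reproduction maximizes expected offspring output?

5

Expected offspring if breeding at age x = l(x) × b_x:
  age 3: 0.80 × 49 = 39.200
  age 4: 0.56 × 79 = 44.240
  age 5: 0.30 × 160 = 48.000
Maximum at age 5 (48.000).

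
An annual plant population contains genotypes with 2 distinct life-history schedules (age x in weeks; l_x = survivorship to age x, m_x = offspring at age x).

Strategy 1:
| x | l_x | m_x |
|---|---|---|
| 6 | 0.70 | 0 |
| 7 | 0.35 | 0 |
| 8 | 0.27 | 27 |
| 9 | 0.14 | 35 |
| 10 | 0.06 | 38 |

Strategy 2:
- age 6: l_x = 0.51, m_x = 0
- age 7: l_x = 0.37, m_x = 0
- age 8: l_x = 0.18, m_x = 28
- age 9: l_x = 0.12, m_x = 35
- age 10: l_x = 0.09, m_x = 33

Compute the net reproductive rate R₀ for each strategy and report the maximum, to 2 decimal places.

Strategy 1: R₀ = 0.70×0 + 0.35×0 + 0.27×27 + 0.14×35 + 0.06×38 = 14.4700
Strategy 2: R₀ = 0.51×0 + 0.37×0 + 0.18×28 + 0.12×35 + 0.09×33 = 12.2100
Highest R₀: strategy 1 with 14.4700.

14.47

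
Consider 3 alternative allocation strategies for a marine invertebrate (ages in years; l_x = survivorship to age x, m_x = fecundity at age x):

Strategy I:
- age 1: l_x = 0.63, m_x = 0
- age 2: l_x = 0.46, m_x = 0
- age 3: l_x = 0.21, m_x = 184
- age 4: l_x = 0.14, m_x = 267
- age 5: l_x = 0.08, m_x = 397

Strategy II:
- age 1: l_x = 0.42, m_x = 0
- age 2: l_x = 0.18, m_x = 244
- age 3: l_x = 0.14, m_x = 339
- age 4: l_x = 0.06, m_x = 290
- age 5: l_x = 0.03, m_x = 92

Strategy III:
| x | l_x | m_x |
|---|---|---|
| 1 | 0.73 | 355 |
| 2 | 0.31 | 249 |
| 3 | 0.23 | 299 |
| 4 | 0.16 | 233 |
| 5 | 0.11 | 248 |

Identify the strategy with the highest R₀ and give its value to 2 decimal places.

469.67

Strategy I: R₀ = 0.63×0 + 0.46×0 + 0.21×184 + 0.14×267 + 0.08×397 = 107.7800
Strategy II: R₀ = 0.42×0 + 0.18×244 + 0.14×339 + 0.06×290 + 0.03×92 = 111.5400
Strategy III: R₀ = 0.73×355 + 0.31×249 + 0.23×299 + 0.16×233 + 0.11×248 = 469.6700
Highest R₀: strategy III with 469.6700.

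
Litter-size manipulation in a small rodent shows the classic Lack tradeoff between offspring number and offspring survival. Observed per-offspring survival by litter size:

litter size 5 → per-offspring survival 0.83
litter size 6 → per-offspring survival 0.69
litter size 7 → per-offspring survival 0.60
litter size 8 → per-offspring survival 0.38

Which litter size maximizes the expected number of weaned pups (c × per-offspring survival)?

Expected weaned pups = c × s(c):
  c=5: 5 × 0.83 = 4.150
  c=6: 6 × 0.69 = 4.140
  c=7: 7 × 0.60 = 4.200
  c=8: 8 × 0.38 = 3.040
Maximum at c = 7 (4.200 weaned pups).

7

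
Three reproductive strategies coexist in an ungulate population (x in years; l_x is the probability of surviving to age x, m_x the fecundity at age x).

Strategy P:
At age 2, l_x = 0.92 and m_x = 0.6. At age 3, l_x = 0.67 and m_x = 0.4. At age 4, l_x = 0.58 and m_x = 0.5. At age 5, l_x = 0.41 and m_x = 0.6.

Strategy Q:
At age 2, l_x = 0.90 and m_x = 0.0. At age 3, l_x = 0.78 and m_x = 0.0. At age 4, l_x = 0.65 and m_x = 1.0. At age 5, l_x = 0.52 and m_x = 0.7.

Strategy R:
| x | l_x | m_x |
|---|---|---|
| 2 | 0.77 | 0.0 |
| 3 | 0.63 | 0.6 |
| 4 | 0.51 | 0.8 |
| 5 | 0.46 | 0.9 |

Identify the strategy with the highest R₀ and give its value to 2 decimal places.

1.36

Strategy P: R₀ = 0.92×0.6 + 0.67×0.4 + 0.58×0.5 + 0.41×0.6 = 1.3560
Strategy Q: R₀ = 0.90×0.0 + 0.78×0.0 + 0.65×1.0 + 0.52×0.7 = 1.0140
Strategy R: R₀ = 0.77×0.0 + 0.63×0.6 + 0.51×0.8 + 0.46×0.9 = 1.2000
Highest R₀: strategy P with 1.3560.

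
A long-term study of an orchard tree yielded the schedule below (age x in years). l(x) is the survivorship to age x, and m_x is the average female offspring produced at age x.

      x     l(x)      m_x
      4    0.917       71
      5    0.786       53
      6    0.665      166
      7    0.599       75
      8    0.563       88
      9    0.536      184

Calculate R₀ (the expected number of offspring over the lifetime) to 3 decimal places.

410.248

R₀ = Σ l(x) m_x:
  age 4: 0.917 × 71 = 65.1070
  age 5: 0.786 × 53 = 41.6580
  age 6: 0.665 × 166 = 110.3900
  age 7: 0.599 × 75 = 44.9250
  age 8: 0.563 × 88 = 49.5440
  age 9: 0.536 × 184 = 98.6240
R₀ = 65.1070 + 41.6580 + 110.3900 + 44.9250 + 49.5440 + 98.6240 = 410.2480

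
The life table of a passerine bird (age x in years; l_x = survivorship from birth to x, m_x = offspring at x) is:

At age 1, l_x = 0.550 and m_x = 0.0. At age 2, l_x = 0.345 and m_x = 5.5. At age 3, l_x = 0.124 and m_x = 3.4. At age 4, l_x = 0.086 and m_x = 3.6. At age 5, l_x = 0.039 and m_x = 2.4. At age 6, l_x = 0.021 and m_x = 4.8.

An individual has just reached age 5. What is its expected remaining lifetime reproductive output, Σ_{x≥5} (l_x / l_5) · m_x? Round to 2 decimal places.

4.98

l_5 = 0.039. Conditional survival from age 5 to x is l_x / l_5.
  x=5: (0.039/0.039) × 2.4 = 2.4000
  x=6: (0.021/0.039) × 4.8 = 2.5846
Sum = 2.4000 + 2.5846 = 4.9846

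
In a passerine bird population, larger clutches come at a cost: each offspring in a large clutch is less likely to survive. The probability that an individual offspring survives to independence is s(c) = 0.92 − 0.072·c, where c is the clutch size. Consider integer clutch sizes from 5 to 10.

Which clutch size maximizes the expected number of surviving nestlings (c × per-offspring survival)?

6

Expected surviving nestlings = c × s(c):
  c=5: 5 × 0.560 = 2.800
  c=6: 6 × 0.488 = 2.928
  c=7: 7 × 0.416 = 2.912
  c=8: 8 × 0.344 = 2.752
  c=9: 9 × 0.272 = 2.448
  c=10: 10 × 0.200 = 2.000
Maximum at c = 6 (2.928 surviving nestlings).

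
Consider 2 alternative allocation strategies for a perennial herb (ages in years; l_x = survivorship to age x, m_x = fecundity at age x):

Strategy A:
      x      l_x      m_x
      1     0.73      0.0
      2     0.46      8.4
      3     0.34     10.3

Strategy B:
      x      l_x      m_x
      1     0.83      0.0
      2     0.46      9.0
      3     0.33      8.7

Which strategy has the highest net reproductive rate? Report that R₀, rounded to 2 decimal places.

Strategy A: R₀ = 0.73×0.0 + 0.46×8.4 + 0.34×10.3 = 7.3660
Strategy B: R₀ = 0.83×0.0 + 0.46×9.0 + 0.33×8.7 = 7.0110
Highest R₀: strategy A with 7.3660.

7.37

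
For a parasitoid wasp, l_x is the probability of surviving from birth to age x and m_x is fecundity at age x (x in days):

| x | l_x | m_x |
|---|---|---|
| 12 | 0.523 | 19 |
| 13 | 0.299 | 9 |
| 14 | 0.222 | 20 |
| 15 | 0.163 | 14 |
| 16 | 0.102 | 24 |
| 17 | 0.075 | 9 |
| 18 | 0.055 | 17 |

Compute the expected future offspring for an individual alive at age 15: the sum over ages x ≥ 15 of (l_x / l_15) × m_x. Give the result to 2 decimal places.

38.90

l_15 = 0.163. Conditional survival from age 15 to x is l_x / l_15.
  x=15: (0.163/0.163) × 14 = 14.0000
  x=16: (0.102/0.163) × 24 = 15.0184
  x=17: (0.075/0.163) × 9 = 4.1411
  x=18: (0.055/0.163) × 17 = 5.7362
Sum = 14.0000 + 15.0184 + 4.1411 + 5.7362 = 38.8957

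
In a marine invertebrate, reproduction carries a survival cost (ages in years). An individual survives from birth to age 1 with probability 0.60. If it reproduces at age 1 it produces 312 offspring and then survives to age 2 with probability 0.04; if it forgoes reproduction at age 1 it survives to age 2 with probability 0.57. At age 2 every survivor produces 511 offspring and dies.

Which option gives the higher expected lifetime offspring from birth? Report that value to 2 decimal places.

199.46

breed at age 1: R₀ = 0.60 × (312 + 0.04 × 511) = 0.60 × 332.4400 = 199.4640
delay to age 2: R₀ = 0.60 × (0.57 × 511) = 0.60 × 291.2700 = 174.7620
Higher: breed at age 1 (199.4640).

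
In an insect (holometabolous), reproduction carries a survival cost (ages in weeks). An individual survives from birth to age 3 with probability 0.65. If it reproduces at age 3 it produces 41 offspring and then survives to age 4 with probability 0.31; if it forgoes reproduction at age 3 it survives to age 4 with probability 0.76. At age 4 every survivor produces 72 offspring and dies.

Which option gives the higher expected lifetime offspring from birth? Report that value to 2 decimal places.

breed at age 3: R₀ = 0.65 × (41 + 0.31 × 72) = 0.65 × 63.3200 = 41.1580
delay to age 4: R₀ = 0.65 × (0.76 × 72) = 0.65 × 54.7200 = 35.5680
Higher: breed at age 3 (41.1580).

41.16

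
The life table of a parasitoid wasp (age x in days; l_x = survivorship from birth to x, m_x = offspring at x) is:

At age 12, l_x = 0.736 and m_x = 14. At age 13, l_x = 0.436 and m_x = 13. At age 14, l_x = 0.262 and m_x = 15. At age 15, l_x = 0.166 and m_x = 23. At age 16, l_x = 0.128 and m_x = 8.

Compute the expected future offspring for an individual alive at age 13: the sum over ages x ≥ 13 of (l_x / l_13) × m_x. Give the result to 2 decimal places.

33.12

l_13 = 0.436. Conditional survival from age 13 to x is l_x / l_13.
  x=13: (0.436/0.436) × 13 = 13.0000
  x=14: (0.262/0.436) × 15 = 9.0138
  x=15: (0.166/0.436) × 23 = 8.7569
  x=16: (0.128/0.436) × 8 = 2.3486
Sum = 13.0000 + 9.0138 + 8.7569 + 2.3486 = 33.1193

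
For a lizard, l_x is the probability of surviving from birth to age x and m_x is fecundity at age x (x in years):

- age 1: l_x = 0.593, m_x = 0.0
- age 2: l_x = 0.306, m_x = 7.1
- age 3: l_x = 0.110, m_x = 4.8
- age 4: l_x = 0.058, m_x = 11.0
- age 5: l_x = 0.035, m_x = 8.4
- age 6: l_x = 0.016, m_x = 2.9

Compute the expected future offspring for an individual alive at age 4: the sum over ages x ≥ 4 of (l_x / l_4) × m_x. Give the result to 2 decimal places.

16.87

l_4 = 0.058. Conditional survival from age 4 to x is l_x / l_4.
  x=4: (0.058/0.058) × 11.0 = 11.0000
  x=5: (0.035/0.058) × 8.4 = 5.0690
  x=6: (0.016/0.058) × 2.9 = 0.8000
Sum = 11.0000 + 5.0690 + 0.8000 = 16.8690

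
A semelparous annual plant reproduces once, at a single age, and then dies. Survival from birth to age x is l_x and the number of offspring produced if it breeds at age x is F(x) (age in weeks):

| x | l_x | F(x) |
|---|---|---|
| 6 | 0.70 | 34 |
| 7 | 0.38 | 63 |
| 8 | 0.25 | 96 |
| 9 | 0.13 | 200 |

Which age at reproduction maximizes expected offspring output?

Expected offspring if breeding at age x = l_x × F(x):
  age 6: 0.70 × 34 = 23.800
  age 7: 0.38 × 63 = 23.940
  age 8: 0.25 × 96 = 24.000
  age 9: 0.13 × 200 = 26.000
Maximum at age 9 (26.000).

9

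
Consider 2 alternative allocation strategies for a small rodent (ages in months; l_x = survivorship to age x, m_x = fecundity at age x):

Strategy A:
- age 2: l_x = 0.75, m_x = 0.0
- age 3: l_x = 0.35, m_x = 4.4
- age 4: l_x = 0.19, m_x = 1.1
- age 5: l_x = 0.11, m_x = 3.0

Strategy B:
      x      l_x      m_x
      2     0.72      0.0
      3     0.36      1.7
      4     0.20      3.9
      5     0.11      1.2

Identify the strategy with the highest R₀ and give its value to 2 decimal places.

Strategy A: R₀ = 0.75×0.0 + 0.35×4.4 + 0.19×1.1 + 0.11×3.0 = 2.0790
Strategy B: R₀ = 0.72×0.0 + 0.36×1.7 + 0.20×3.9 + 0.11×1.2 = 1.5240
Highest R₀: strategy A with 2.0790.

2.08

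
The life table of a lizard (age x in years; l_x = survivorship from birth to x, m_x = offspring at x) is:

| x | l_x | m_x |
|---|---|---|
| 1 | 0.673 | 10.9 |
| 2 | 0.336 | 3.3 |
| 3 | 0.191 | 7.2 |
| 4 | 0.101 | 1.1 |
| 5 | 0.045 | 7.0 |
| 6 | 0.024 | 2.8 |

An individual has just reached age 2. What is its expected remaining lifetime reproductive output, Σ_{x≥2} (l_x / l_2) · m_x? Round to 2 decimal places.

8.86

l_2 = 0.336. Conditional survival from age 2 to x is l_x / l_2.
  x=2: (0.336/0.336) × 3.3 = 3.3000
  x=3: (0.191/0.336) × 7.2 = 4.0929
  x=4: (0.101/0.336) × 1.1 = 0.3307
  x=5: (0.045/0.336) × 7.0 = 0.9375
  x=6: (0.024/0.336) × 2.8 = 0.2000
Sum = 3.3000 + 4.0929 + 0.3307 + 0.9375 + 0.2000 = 8.8610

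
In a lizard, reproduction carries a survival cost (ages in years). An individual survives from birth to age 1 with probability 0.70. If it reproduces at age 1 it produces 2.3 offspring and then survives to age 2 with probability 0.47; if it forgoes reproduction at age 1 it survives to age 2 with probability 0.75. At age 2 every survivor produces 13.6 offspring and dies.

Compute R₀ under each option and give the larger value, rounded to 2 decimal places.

7.14

breed at age 1: R₀ = 0.70 × (2.3 + 0.47 × 13.6) = 0.70 × 8.6920 = 6.0844
delay to age 2: R₀ = 0.70 × (0.75 × 13.6) = 0.70 × 10.2000 = 7.1400
Higher: delay to age 2 (7.1400).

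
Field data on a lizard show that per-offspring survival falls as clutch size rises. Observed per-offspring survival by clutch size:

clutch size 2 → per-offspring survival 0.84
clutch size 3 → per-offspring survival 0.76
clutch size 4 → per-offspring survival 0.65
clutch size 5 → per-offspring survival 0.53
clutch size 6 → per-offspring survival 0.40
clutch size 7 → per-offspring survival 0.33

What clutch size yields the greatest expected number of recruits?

5

Expected recruits = c × s(c):
  c=2: 2 × 0.84 = 1.680
  c=3: 3 × 0.76 = 2.280
  c=4: 4 × 0.65 = 2.600
  c=5: 5 × 0.53 = 2.650
  c=6: 6 × 0.40 = 2.400
  c=7: 7 × 0.33 = 2.310
Maximum at c = 5 (2.650 recruits).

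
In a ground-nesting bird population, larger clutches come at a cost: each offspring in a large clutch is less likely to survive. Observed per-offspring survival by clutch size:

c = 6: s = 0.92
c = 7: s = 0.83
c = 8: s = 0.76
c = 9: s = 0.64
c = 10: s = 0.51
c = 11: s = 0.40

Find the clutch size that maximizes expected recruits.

8

Expected recruits = c × s(c):
  c=6: 6 × 0.92 = 5.520
  c=7: 7 × 0.83 = 5.810
  c=8: 8 × 0.76 = 6.080
  c=9: 9 × 0.64 = 5.760
  c=10: 10 × 0.51 = 5.100
  c=11: 11 × 0.40 = 4.400
Maximum at c = 8 (6.080 recruits).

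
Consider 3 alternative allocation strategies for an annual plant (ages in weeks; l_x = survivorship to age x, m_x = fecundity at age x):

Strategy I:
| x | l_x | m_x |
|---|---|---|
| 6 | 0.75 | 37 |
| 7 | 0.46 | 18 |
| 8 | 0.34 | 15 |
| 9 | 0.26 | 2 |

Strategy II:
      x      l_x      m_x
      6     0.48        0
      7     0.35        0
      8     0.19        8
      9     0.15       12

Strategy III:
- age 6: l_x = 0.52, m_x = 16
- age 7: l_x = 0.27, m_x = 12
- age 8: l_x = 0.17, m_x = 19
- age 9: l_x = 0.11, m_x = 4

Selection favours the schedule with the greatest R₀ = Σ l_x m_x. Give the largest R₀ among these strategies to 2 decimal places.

41.65

Strategy I: R₀ = 0.75×37 + 0.46×18 + 0.34×15 + 0.26×2 = 41.6500
Strategy II: R₀ = 0.48×0 + 0.35×0 + 0.19×8 + 0.15×12 = 3.3200
Strategy III: R₀ = 0.52×16 + 0.27×12 + 0.17×19 + 0.11×4 = 15.2300
Highest R₀: strategy I with 41.6500.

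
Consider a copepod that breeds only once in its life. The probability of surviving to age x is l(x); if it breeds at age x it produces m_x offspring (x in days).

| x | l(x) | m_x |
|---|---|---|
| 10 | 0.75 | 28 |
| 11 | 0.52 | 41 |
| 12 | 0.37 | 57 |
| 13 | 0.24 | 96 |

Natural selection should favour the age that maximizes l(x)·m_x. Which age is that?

13

Expected offspring if breeding at age x = l(x) × m_x:
  age 10: 0.75 × 28 = 21.000
  age 11: 0.52 × 41 = 21.320
  age 12: 0.37 × 57 = 21.090
  age 13: 0.24 × 96 = 23.040
Maximum at age 13 (23.040).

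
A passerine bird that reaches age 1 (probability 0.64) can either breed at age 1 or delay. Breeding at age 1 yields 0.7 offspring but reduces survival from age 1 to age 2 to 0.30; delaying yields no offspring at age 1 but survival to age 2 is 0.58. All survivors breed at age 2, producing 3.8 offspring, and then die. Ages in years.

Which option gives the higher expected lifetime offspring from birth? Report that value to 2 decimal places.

breed at age 1: R₀ = 0.64 × (0.7 + 0.30 × 3.8) = 0.64 × 1.8400 = 1.1776
delay to age 2: R₀ = 0.64 × (0.58 × 3.8) = 0.64 × 2.2040 = 1.4106
Higher: delay to age 2 (1.4106).

1.41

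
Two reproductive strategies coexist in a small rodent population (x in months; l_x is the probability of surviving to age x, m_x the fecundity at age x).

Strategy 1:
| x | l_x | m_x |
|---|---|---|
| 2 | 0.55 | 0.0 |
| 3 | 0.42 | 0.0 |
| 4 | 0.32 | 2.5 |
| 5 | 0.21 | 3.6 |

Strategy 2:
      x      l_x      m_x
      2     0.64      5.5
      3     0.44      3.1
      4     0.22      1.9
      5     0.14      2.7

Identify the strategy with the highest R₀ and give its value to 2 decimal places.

Strategy 1: R₀ = 0.55×0.0 + 0.42×0.0 + 0.32×2.5 + 0.21×3.6 = 1.5560
Strategy 2: R₀ = 0.64×5.5 + 0.44×3.1 + 0.22×1.9 + 0.14×2.7 = 5.6800
Highest R₀: strategy 2 with 5.6800.

5.68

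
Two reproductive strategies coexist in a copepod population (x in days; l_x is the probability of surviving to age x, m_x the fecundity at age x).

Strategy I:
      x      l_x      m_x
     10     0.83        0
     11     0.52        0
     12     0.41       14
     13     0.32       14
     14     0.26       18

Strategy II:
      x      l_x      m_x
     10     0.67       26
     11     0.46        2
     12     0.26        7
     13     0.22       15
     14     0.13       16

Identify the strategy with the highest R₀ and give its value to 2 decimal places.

Strategy I: R₀ = 0.83×0 + 0.52×0 + 0.41×14 + 0.32×14 + 0.26×18 = 14.9000
Strategy II: R₀ = 0.67×26 + 0.46×2 + 0.26×7 + 0.22×15 + 0.13×16 = 25.5400
Highest R₀: strategy II with 25.5400.

25.54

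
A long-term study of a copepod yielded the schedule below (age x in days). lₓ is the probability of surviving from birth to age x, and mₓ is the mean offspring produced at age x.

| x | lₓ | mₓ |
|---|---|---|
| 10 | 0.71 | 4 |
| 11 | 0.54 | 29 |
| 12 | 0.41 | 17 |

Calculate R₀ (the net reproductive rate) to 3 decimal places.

25.470

R₀ = Σ lₓ mₓ:
  age 10: 0.71 × 4 = 2.8400
  age 11: 0.54 × 29 = 15.6600
  age 12: 0.41 × 17 = 6.9700
R₀ = 2.8400 + 15.6600 + 6.9700 = 25.4700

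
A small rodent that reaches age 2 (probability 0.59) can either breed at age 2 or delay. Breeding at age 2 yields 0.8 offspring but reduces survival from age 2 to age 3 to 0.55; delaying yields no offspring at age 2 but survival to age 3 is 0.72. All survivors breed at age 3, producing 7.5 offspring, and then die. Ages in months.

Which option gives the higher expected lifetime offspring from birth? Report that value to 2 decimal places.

3.19

breed at age 2: R₀ = 0.59 × (0.8 + 0.55 × 7.5) = 0.59 × 4.9250 = 2.9057
delay to age 3: R₀ = 0.59 × (0.72 × 7.5) = 0.59 × 5.4000 = 3.1860
Higher: delay to age 3 (3.1860).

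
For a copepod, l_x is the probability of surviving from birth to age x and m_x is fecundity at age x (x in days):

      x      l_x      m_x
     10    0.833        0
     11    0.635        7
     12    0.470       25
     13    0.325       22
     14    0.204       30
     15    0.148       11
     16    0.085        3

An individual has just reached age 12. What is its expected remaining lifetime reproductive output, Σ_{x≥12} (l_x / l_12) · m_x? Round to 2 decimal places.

57.24

l_12 = 0.470. Conditional survival from age 12 to x is l_x / l_12.
  x=12: (0.470/0.470) × 25 = 25.0000
  x=13: (0.325/0.470) × 22 = 15.2128
  x=14: (0.204/0.470) × 30 = 13.0213
  x=15: (0.148/0.470) × 11 = 3.4638
  x=16: (0.085/0.470) × 3 = 0.5426
Sum = 25.0000 + 15.2128 + 13.0213 + 3.4638 + 0.5426 = 57.2404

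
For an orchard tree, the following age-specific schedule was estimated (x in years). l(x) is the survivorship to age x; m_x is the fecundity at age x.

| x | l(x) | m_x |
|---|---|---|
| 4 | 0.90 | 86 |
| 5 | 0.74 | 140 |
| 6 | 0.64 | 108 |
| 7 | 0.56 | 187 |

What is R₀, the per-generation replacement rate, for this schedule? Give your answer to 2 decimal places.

R₀ = Σ l(x) m_x:
  age 4: 0.90 × 86 = 77.4000
  age 5: 0.74 × 140 = 103.6000
  age 6: 0.64 × 108 = 69.1200
  age 7: 0.56 × 187 = 104.7200
R₀ = 77.4000 + 103.6000 + 69.1200 + 104.7200 = 354.8400

354.84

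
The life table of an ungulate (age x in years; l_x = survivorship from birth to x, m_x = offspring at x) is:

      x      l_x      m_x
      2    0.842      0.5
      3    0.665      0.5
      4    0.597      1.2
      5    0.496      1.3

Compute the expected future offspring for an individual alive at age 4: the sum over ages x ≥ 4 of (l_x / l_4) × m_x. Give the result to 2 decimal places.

2.28

l_4 = 0.597. Conditional survival from age 4 to x is l_x / l_4.
  x=4: (0.597/0.597) × 1.2 = 1.2000
  x=5: (0.496/0.597) × 1.3 = 1.0801
Sum = 1.2000 + 1.0801 = 2.2801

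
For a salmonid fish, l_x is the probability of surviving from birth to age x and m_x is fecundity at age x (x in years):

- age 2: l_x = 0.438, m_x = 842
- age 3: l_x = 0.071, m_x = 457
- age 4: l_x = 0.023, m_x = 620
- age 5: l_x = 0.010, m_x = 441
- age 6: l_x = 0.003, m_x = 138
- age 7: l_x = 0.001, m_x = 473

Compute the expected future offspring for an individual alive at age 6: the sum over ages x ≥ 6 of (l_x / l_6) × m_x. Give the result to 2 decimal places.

l_6 = 0.003. Conditional survival from age 6 to x is l_x / l_6.
  x=6: (0.003/0.003) × 138 = 138.0000
  x=7: (0.001/0.003) × 473 = 157.6667
Sum = 138.0000 + 157.6667 = 295.6667

295.67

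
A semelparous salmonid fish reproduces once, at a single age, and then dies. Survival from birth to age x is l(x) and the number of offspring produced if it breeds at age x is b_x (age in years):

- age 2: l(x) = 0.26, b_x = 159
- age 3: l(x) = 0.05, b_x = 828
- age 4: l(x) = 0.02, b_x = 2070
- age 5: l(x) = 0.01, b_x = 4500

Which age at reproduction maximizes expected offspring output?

Expected offspring if breeding at age x = l(x) × b_x:
  age 2: 0.26 × 159 = 41.340
  age 3: 0.05 × 828 = 41.400
  age 4: 0.02 × 2070 = 41.400
  age 5: 0.01 × 4500 = 45.000
Maximum at age 5 (45.000).

5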